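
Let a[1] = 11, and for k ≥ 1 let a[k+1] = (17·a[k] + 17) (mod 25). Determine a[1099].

20

Computing terms: a[1] = 11, a[2] = 4, a[3] = 10, a[4] = 12, a[5] = 21, a[6] = 24, a[7] = 0, a[8] = 17, a[9] = 6, a[10] = 19, a[11] = 15, a[12] = 22, a[13] = 16, a[14] = 14, a[15] = 5, a[16] = 2, a[17] = 1, a[18] = 9, a[19] = 20, a[20] = 7, a[21] = 11.
Since a[21] = a[1] = 11, the sequence is periodic with period 20.
So a[1099] = a[1 + ((1099-1) mod 20)] = a[19] = 20.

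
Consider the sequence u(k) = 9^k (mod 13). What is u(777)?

1

We have u(1) = 9,  u(2) = 3,  u(3) = 1,  u(4) = 9.
The sequence repeats with period 3.
So u(777) = u(1 + ((777-1) mod 3)) = u(3) = 1.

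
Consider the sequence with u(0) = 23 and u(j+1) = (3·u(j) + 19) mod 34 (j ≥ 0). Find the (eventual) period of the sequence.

u(0) = 23,  u(1) = 20,  u(2) = 11,  u(3) = 18,  u(4) = 5,  u(5) = 0,  u(6) = 19,  u(7) = 8,  u(8) = 9,  u(9) = 12,  u(10) = 21,  u(11) = 14,  u(12) = 27,  u(13) = 32,  u(14) = 13,  u(15) = 24,  u(16) = 23.
The sequence repeats with period 16.

16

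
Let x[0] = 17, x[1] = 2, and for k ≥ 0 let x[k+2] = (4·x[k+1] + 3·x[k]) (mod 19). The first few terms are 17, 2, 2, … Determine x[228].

5

Listing terms: x[0] = 17, x[1] = 2, x[2] = 2, x[3] = 14, x[4] = 5, x[5] = 5, x[6] = 16, x[7] = 3, x[8] = 3, x[9] = 2, x[10] = 17, x[11] = 17, x[12] = 5, x[13] = 14, x[14] = 14, x[15] = 3, x[16] = 16, x[17] = 16, x[18] = 17, x[19] = 2.
The sequence repeats with period 18.
(228 - 0) mod 18 = 12, so x[228] = x[12] = 5.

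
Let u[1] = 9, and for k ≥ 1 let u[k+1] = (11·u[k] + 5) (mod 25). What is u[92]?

u[1] = 9, u[2] = 4, u[3] = 24, u[4] = 19, u[5] = 14, u[6] = 9.
The sequence repeats with period 5.
(92 - 1) mod 5 = 1, so u[92] = u[2] = 4.

4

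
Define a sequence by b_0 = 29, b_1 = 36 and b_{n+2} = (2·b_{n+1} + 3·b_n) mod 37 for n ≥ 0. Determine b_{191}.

26

Listing terms: b_0 = 29, b_1 = 36, b_2 = 11, b_3 = 19, b_4 = 34, b_5 = 14, b_6 = 19, b_7 = 6, b_8 = 32, b_9 = 8, b_{10} = 1, b_{11} = 26, b_{12} = 18, b_{13} = 3, b_{14} = 23, b_{15} = 18, b_{16} = 31, b_{17} = 5, b_{18} = 29, b_{19} = 36.
Since (b_{18}, b_{19}) = (b_0, b_1) = (29, 36) (two consecutive terms determine the rest), the sequence is periodic with period 18.
(191 - 0) mod 18 = 11, so b_{191} = b_{11} = 26.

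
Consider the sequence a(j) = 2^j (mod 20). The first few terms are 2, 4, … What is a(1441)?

12

We have a(1) = 2; a(2) = 4; a(3) = 8; a(4) = 16; a(5) = 12; a(6) = 4.
Since a(6) = a(2) = 4, the sequence is eventually periodic: after a pre-period of length 1 it cycles with period 4.
For j ≥ 2, a(j) depends only on (j - 2) mod 4. (1441 - 2) mod 4 = 3, so a(1441) = a(5) = 12.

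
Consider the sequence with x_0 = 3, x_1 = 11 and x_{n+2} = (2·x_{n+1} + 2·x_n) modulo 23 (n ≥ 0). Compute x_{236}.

Listing terms: x_0 = 3; x_1 = 11; x_2 = 5; x_3 = 9; x_4 = 5; x_5 = 5; x_6 = 20; x_7 = 4; x_8 = 2; x_9 = 12; x_{10} = 5; x_{11} = 11; x_{12} = 9; x_{13} = 17; x_{14} = 6; x_{15} = 0; x_{16} = 12; x_{17} = 1; x_{18} = 3; x_{19} = 8; x_{20} = 22; x_{21} = 14; x_{22} = 3; x_{23} = 11.
Since (x_{22}, x_{23}) = (x_0, x_1) = (3, 11) (two consecutive terms determine the rest), the sequence is periodic with period 22.
(236 - 0) mod 22 = 16, so x_{236} = x_{16} = 12.

12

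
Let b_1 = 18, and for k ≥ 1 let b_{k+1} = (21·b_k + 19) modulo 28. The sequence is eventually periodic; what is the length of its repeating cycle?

4

Listing terms: b_1 = 18, b_2 = 5, b_3 = 12, b_4 = 19, b_5 = 26, b_6 = 5.
Since b_6 = b_2 = 5, the sequence is eventually periodic: after a pre-period of length 1 it cycles with period 4.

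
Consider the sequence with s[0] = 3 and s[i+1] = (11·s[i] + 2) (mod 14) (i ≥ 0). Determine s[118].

Listing terms: s[0] = 3,  s[1] = 7,  s[2] = 9,  s[3] = 3.
The sequence repeats with period 3.
So s[118] = s[0 + ((118-0) mod 3)] = s[1] = 7.

7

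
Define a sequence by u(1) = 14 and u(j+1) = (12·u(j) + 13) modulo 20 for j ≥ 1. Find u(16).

13

Listing terms: u(1) = 14, u(2) = 1, u(3) = 5, u(4) = 13, u(5) = 9, u(6) = 1.
Since u(6) = u(2) = 1, the sequence is eventually periodic: after a pre-period of length 1 it cycles with period 4.
For j ≥ 2, u(j) depends only on (j - 2) mod 4. (16 - 2) mod 4 = 2, so u(16) = u(4) = 13.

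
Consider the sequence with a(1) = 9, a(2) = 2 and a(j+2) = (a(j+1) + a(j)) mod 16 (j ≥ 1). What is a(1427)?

Listing terms: a(1) = 9; a(2) = 2; a(3) = 11; a(4) = 13; a(5) = 8; a(6) = 5; a(7) = 13; a(8) = 2; a(9) = 15; a(10) = 1; a(11) = 0; a(12) = 1; a(13) = 1; a(14) = 2; a(15) = 3; a(16) = 5; a(17) = 8; a(18) = 13; a(19) = 5; a(20) = 2; a(21) = 7; a(22) = 9; a(23) = 0; a(24) = 9; a(25) = 9; a(26) = 2.
The sequence repeats with period 24.
So a(1427) = a(1 + ((1427-1) mod 24)) = a(11) = 0.

0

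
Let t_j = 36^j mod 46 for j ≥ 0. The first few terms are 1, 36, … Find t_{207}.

26

Listing terms: t_0 = 1; t_1 = 36; t_2 = 8; t_3 = 12; t_4 = 18; t_5 = 4; t_6 = 6; t_7 = 32; t_8 = 2; t_9 = 26; t_{10} = 16; t_{11} = 24; t_{12} = 36.
Since t_{12} = t_1 = 36, the sequence is eventually periodic: after a pre-period of length 1 it cycles with period 11.
For j ≥ 1, t_j depends only on (j - 1) mod 11. (207 - 1) mod 11 = 8, so t_{207} = t_9 = 26.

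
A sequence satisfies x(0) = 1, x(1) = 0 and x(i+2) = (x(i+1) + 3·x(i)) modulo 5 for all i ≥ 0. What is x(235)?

0

Listing terms: x(0) = 1; x(1) = 0; x(2) = 3; x(3) = 3; x(4) = 2; x(5) = 1; x(6) = 2; x(7) = 0; x(8) = 1; x(9) = 1; x(10) = 4; x(11) = 2; x(12) = 4; x(13) = 0; x(14) = 2; x(15) = 2; x(16) = 3; x(17) = 4; x(18) = 3; x(19) = 0; x(20) = 4; x(21) = 4; x(22) = 1; x(23) = 3; x(24) = 1; x(25) = 0.
Since (x(24), x(25)) = (x(0), x(1)) = (1, 0) (two consecutive terms determine the rest), the sequence is periodic with period 24.
(235 - 0) mod 24 = 19, so x(235) = x(19) = 0.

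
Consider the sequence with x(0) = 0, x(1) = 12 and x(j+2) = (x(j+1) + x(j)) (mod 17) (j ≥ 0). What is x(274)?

15

x(0) = 0,  x(1) = 12,  x(2) = 12,  x(3) = 7,  x(4) = 2,  x(5) = 9,  x(6) = 11,  x(7) = 3,  x(8) = 14,  x(9) = 0,  x(10) = 14,  x(11) = 14,  x(12) = 11,  x(13) = 8,  x(14) = 2,  x(15) = 10,  x(16) = 12,  x(17) = 5,  x(18) = 0,  x(19) = 5,  x(20) = 5,  x(21) = 10,  x(22) = 15,  x(23) = 8,  x(24) = 6,  x(25) = 14,  x(26) = 3,  x(27) = 0,  x(28) = 3,  x(29) = 3,  x(30) = 6,  x(31) = 9,  x(32) = 15,  x(33) = 7,  x(34) = 5,  x(35) = 12,  x(36) = 0,  x(37) = 12.
The sequence repeats with period 36.
So x(274) = x(0 + ((274-0) mod 36)) = x(22) = 15.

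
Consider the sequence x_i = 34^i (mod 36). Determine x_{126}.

28

Computing terms: x_1 = 34, x_2 = 4, x_3 = 28, x_4 = 16, x_5 = 4.
Since x_5 = x_2 = 4, the sequence is eventually periodic: after a pre-period of length 1 it cycles with period 3.
For i ≥ 2, x_i depends only on (i - 2) mod 3. (126 - 2) mod 3 = 1, so x_{126} = x_3 = 28.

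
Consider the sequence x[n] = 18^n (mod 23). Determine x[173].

16

x[1] = 18, x[2] = 2, x[3] = 13, x[4] = 4, x[5] = 3, x[6] = 8, x[7] = 6, x[8] = 16, x[9] = 12, x[10] = 9, x[11] = 1, x[12] = 18.
The sequence repeats with period 11.
(173 - 1) mod 11 = 7, so x[173] = x[8] = 16.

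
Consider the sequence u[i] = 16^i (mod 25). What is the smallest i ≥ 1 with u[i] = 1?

u[0] = 1; u[1] = 16; u[2] = 6; u[3] = 21; u[4] = 11; u[5] = 1.
The sequence repeats with period 5.
The value 1 next appears (with i ≥ 1) at u[5].

5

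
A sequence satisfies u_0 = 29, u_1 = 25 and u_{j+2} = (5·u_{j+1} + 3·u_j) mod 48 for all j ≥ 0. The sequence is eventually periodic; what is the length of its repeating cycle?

12

Listing terms: u_0 = 29; u_1 = 25; u_2 = 20; u_3 = 31; u_4 = 23; u_5 = 16; u_6 = 5; u_7 = 25; u_8 = 44; u_9 = 7; u_{10} = 23; u_{11} = 40; u_{12} = 29; u_{13} = 25.
Since (u_{12}, u_{13}) = (u_0, u_1) = (29, 25) (two consecutive terms determine the rest), the sequence is periodic with period 12.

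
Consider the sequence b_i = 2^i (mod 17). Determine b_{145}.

2

We have b_0 = 1,  b_1 = 2,  b_2 = 4,  b_3 = 8,  b_4 = 16,  b_5 = 15,  b_6 = 13,  b_7 = 9,  b_8 = 1.
Since b_8 = b_0 = 1, the sequence is periodic with period 8.
So b_{145} = b_{0 + ((145-0) mod 8)} = b_1 = 2.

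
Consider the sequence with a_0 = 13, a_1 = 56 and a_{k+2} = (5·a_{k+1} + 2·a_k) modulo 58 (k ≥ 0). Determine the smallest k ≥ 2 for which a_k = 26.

a_0 = 13,  a_1 = 56,  a_2 = 16,  a_3 = 18,  a_4 = 6,  a_5 = 8,  a_6 = 52,  a_7 = 44,  a_8 = 34,  a_9 = 26,  a_{10} = 24,  a_{11} = 56,  a_{12} = 38,  a_{13} = 12,  a_{14} = 20,  a_{15} = 8,  a_{16} = 22,  a_{17} = 10,  a_{18} = 36,  a_{19} = 26,  a_{20} = 28,  a_{21} = 18,  a_{22} = 30,  a_{23} = 12,  a_{24} = 4,  a_{25} = 44,  a_{26} = 54,  a_{27} = 10,  a_{28} = 42,  a_{29} = 56,  a_{30} = 16.
Since (a_{29}, a_{30}) = (a_1, a_2) = (56, 16) (two consecutive terms determine the rest), the sequence is eventually periodic: after a pre-period of length 1 it cycles with period 28.
The value 26 first appears (with k ≥ 2) at a_9.

9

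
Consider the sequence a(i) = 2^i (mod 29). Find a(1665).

14

Computing terms: a(1) = 2; a(2) = 4; a(3) = 8; a(4) = 16; a(5) = 3; a(6) = 6; a(7) = 12; a(8) = 24; a(9) = 19; a(10) = 9; a(11) = 18; a(12) = 7; a(13) = 14; a(14) = 28; a(15) = 27; a(16) = 25; a(17) = 21; a(18) = 13; a(19) = 26; a(20) = 23; a(21) = 17; a(22) = 5; a(23) = 10; a(24) = 20; a(25) = 11; a(26) = 22; a(27) = 15; a(28) = 1; a(29) = 2.
Since a(29) = a(1) = 2, the sequence is periodic with period 28.
So a(1665) = a(1 + ((1665-1) mod 28)) = a(13) = 14.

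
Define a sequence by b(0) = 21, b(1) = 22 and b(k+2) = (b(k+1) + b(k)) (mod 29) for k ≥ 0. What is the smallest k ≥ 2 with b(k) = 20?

6

Computing terms: b(0) = 21; b(1) = 22; b(2) = 14; b(3) = 7; b(4) = 21; b(5) = 28; b(6) = 20; b(7) = 19; b(8) = 10; b(9) = 0; b(10) = 10; b(11) = 10; b(12) = 20; b(13) = 1; b(14) = 21; b(15) = 22.
The sequence repeats with period 14.
The value 20 first appears (with k ≥ 2) at b(6).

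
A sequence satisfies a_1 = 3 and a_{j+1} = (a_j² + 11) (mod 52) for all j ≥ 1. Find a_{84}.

Listing terms: a_1 = 3, a_2 = 20, a_3 = 47, a_4 = 36, a_5 = 7, a_6 = 8, a_7 = 23, a_8 = 20.
Since a_8 = a_2 = 20, the sequence is eventually periodic: after a pre-period of length 1 it cycles with period 6.
For j ≥ 2, a_j depends only on (j - 2) mod 6. (84 - 2) mod 6 = 4, so a_{84} = a_6 = 8.

8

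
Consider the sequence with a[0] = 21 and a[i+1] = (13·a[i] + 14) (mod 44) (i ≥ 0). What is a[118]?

a[0] = 21,  a[1] = 23,  a[2] = 5,  a[3] = 35,  a[4] = 29,  a[5] = 39,  a[6] = 37,  a[7] = 11,  a[8] = 25,  a[9] = 31,  a[10] = 21.
Since a[10] = a[0] = 21, the sequence is periodic with period 10.
So a[118] = a[0 + ((118-0) mod 10)] = a[8] = 25.

25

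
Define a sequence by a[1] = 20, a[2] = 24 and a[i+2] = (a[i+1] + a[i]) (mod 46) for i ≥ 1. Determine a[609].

18

a[1] = 20; a[2] = 24; a[3] = 44; a[4] = 22; a[5] = 20; a[6] = 42; a[7] = 16; a[8] = 12; a[9] = 28; a[10] = 40; a[11] = 22; a[12] = 16; a[13] = 38; a[14] = 8; a[15] = 0; a[16] = 8; a[17] = 8; a[18] = 16; a[19] = 24; a[20] = 40; a[21] = 18; a[22] = 12; a[23] = 30; a[24] = 42; a[25] = 26; a[26] = 22; a[27] = 2; a[28] = 24; a[29] = 26; a[30] = 4; a[31] = 30; a[32] = 34; a[33] = 18; a[34] = 6; a[35] = 24; a[36] = 30; a[37] = 8; a[38] = 38; a[39] = 0; a[40] = 38; a[41] = 38; a[42] = 30; a[43] = 22; a[44] = 6; a[45] = 28; a[46] = 34; a[47] = 16; a[48] = 4; a[49] = 20; a[50] = 24.
Since (a[49], a[50]) = (a[1], a[2]) = (20, 24) (two consecutive terms determine the rest), the sequence is periodic with period 48.
So a[609] = a[1 + ((609-1) mod 48)] = a[33] = 18.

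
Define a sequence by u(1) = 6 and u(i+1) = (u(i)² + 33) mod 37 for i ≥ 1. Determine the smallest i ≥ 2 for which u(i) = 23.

Listing terms: u(1) = 6; u(2) = 32; u(3) = 21; u(4) = 30; u(5) = 8; u(6) = 23; u(7) = 7; u(8) = 8.
Since u(8) = u(5) = 8, the sequence is eventually periodic: after a pre-period of length 4 it cycles with period 3.
The value 23 first appears (with i ≥ 2) at u(6).

6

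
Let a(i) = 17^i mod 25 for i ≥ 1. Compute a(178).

a(1) = 17, a(2) = 14, a(3) = 13, a(4) = 21, a(5) = 7, a(6) = 19, a(7) = 23, a(8) = 16, a(9) = 22, a(10) = 24, a(11) = 8, a(12) = 11, a(13) = 12, a(14) = 4, a(15) = 18, a(16) = 6, a(17) = 2, a(18) = 9, a(19) = 3, a(20) = 1, a(21) = 17.
Since a(21) = a(1) = 17, the sequence is periodic with period 20.
(178 - 1) mod 20 = 17, so a(178) = a(18) = 9.

9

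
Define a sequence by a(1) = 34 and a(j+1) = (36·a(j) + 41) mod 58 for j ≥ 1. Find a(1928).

51

a(1) = 34,  a(2) = 47,  a(3) = 51,  a(4) = 21,  a(5) = 43,  a(6) = 23,  a(7) = 57,  a(8) = 5,  a(9) = 47.
Since a(9) = a(2) = 47, the sequence is eventually periodic: after a pre-period of length 1 it cycles with period 7.
For j ≥ 2, a(j) depends only on (j - 2) mod 7. (1928 - 2) mod 7 = 1, so a(1928) = a(3) = 51.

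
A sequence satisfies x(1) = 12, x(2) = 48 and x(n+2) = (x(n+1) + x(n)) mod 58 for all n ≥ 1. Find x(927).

Computing terms: x(1) = 12, x(2) = 48, x(3) = 2, x(4) = 50, x(5) = 52, x(6) = 44, x(7) = 38, x(8) = 24, x(9) = 4, x(10) = 28, x(11) = 32, x(12) = 2, x(13) = 34, x(14) = 36, x(15) = 12, x(16) = 48.
The sequence repeats with period 14.
(927 - 1) mod 14 = 2, so x(927) = x(3) = 2.

2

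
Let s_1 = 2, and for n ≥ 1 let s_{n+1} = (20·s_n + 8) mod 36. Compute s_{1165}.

s_1 = 2, s_2 = 12, s_3 = 32, s_4 = 0, s_5 = 8, s_6 = 24, s_7 = 20, s_8 = 12.
Since s_8 = s_2 = 12, the sequence is eventually periodic: after a pre-period of length 1 it cycles with period 6.
For n ≥ 2, s_n depends only on (n - 2) mod 6. (1165 - 2) mod 6 = 5, so s_{1165} = s_7 = 20.

20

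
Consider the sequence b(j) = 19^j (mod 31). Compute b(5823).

8

Listing terms: b(0) = 1, b(1) = 19, b(2) = 20, b(3) = 8, b(4) = 28, b(5) = 5, b(6) = 2, b(7) = 7, b(8) = 9, b(9) = 16, b(10) = 25, b(11) = 10, b(12) = 4, b(13) = 14, b(14) = 18, b(15) = 1.
Since b(15) = b(0) = 1, the sequence is periodic with period 15.
(5823 - 0) mod 15 = 3, so b(5823) = b(3) = 8.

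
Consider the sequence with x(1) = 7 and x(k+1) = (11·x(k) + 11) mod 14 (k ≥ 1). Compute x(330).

6

Computing terms: x(1) = 7,  x(2) = 4,  x(3) = 13,  x(4) = 0,  x(5) = 11,  x(6) = 6,  x(7) = 7.
The sequence repeats with period 6.
So x(330) = x(1 + ((330-1) mod 6)) = x(6) = 6.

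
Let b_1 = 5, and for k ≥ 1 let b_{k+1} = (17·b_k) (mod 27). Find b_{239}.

23

Computing terms: b_1 = 5, b_2 = 4, b_3 = 14, b_4 = 22, b_5 = 23, b_6 = 13, b_7 = 5.
The sequence repeats with period 6.
(239 - 1) mod 6 = 4, so b_{239} = b_5 = 23.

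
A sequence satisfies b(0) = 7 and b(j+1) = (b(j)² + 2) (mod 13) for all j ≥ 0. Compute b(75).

11

Computing terms: b(0) = 7, b(1) = 12, b(2) = 3, b(3) = 11, b(4) = 6, b(5) = 12.
Since b(5) = b(1) = 12, the sequence is eventually periodic: after a pre-period of length 1 it cycles with period 4.
For j ≥ 1, b(j) depends only on (j - 1) mod 4. (75 - 1) mod 4 = 2, so b(75) = b(3) = 11.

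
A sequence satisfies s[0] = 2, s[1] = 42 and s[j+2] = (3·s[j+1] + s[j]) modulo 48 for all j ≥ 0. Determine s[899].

36

We have s[0] = 2; s[1] = 42; s[2] = 32; s[3] = 42; s[4] = 14; s[5] = 36; s[6] = 26; s[7] = 18; s[8] = 32; s[9] = 18; s[10] = 38; s[11] = 36; s[12] = 2; s[13] = 42.
Since (s[12], s[13]) = (s[0], s[1]) = (2, 42) (two consecutive terms determine the rest), the sequence is periodic with period 12.
So s[899] = s[0 + ((899-0) mod 12)] = s[11] = 36.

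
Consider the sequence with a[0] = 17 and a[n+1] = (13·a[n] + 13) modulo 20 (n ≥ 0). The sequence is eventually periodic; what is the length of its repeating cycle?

We have a[0] = 17,  a[1] = 14,  a[2] = 15,  a[3] = 8,  a[4] = 17.
The sequence repeats with period 4.

4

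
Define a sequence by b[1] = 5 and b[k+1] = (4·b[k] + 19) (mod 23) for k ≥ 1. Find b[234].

14

b[1] = 5; b[2] = 16; b[3] = 14; b[4] = 6; b[5] = 20; b[6] = 7; b[7] = 1; b[8] = 0; b[9] = 19; b[10] = 3; b[11] = 8; b[12] = 5.
Since b[12] = b[1] = 5, the sequence is periodic with period 11.
So b[234] = b[1 + ((234-1) mod 11)] = b[3] = 14.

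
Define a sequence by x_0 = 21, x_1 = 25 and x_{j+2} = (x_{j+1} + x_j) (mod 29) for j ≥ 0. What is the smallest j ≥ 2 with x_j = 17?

2

We have x_0 = 21; x_1 = 25; x_2 = 17; x_3 = 13; x_4 = 1; x_5 = 14; x_6 = 15; x_7 = 0; x_8 = 15; x_9 = 15; x_{10} = 1; x_{11} = 16; x_{12} = 17; x_{13} = 4; x_{14} = 21; x_{15} = 25.
Since (x_{14}, x_{15}) = (x_0, x_1) = (21, 25) (two consecutive terms determine the rest), the sequence is periodic with period 14.
The value 17 first appears (with j ≥ 2) at x_2.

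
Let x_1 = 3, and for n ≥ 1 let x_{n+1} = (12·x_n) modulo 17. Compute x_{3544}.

x_1 = 3; x_2 = 2; x_3 = 7; x_4 = 16; x_5 = 5; x_6 = 9; x_7 = 6; x_8 = 4; x_9 = 14; x_{10} = 15; x_{11} = 10; x_{12} = 1; x_{13} = 12; x_{14} = 8; x_{15} = 11; x_{16} = 13; x_{17} = 3.
Since x_{17} = x_1 = 3, the sequence is periodic with period 16.
So x_{3544} = x_{1 + ((3544-1) mod 16)} = x_8 = 4.

4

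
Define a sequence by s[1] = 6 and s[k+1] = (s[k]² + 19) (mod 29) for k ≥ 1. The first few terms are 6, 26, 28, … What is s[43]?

12

We have s[1] = 6, s[2] = 26, s[3] = 28, s[4] = 20, s[5] = 13, s[6] = 14, s[7] = 12, s[8] = 18, s[9] = 24, s[10] = 15, s[11] = 12.
Since s[11] = s[7] = 12, the sequence is eventually periodic: after a pre-period of length 6 it cycles with period 4.
For k ≥ 7, s[k] depends only on (k - 7) mod 4. (43 - 7) mod 4 = 0, so s[43] = s[7] = 12.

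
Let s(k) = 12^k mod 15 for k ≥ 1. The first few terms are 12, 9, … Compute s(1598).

9

Listing terms: s(1) = 12; s(2) = 9; s(3) = 3; s(4) = 6; s(5) = 12.
Since s(5) = s(1) = 12, the sequence is periodic with period 4.
(1598 - 1) mod 4 = 1, so s(1598) = s(2) = 9.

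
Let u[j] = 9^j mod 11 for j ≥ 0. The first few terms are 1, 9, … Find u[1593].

3

Computing terms: u[0] = 1, u[1] = 9, u[2] = 4, u[3] = 3, u[4] = 5, u[5] = 1.
Since u[5] = u[0] = 1, the sequence is periodic with period 5.
So u[1593] = u[0 + ((1593-0) mod 5)] = u[3] = 3.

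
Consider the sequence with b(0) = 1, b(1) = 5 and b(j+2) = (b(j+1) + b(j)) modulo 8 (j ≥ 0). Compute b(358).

5

b(0) = 1, b(1) = 5, b(2) = 6, b(3) = 3, b(4) = 1, b(5) = 4, b(6) = 5, b(7) = 1, b(8) = 6, b(9) = 7, b(10) = 5, b(11) = 4, b(12) = 1, b(13) = 5.
The sequence repeats with period 12.
(358 - 0) mod 12 = 10, so b(358) = b(10) = 5.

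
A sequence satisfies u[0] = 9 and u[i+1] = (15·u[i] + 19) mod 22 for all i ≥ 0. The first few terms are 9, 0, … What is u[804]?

u[0] = 9; u[1] = 0; u[2] = 19; u[3] = 18; u[4] = 3; u[5] = 20; u[6] = 11; u[7] = 8; u[8] = 7; u[9] = 14; u[10] = 9.
Since u[10] = u[0] = 9, the sequence is periodic with period 10.
(804 - 0) mod 10 = 4, so u[804] = u[4] = 3.

3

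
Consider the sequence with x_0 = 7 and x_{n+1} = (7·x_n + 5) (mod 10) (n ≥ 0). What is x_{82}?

x_0 = 7, x_1 = 4, x_2 = 3, x_3 = 6, x_4 = 7.
Since x_4 = x_0 = 7, the sequence is periodic with period 4.
(82 - 0) mod 4 = 2, so x_{82} = x_2 = 3.

3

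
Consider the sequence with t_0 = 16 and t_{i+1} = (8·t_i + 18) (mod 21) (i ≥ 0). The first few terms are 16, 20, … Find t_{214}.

t_0 = 16,  t_1 = 20,  t_2 = 10,  t_3 = 14,  t_4 = 4,  t_5 = 8,  t_6 = 19,  t_7 = 2,  t_8 = 13,  t_9 = 17,  t_{10} = 7,  t_{11} = 11,  t_{12} = 1,  t_{13} = 5,  t_{14} = 16.
Since t_{14} = t_0 = 16, the sequence is periodic with period 14.
So t_{214} = t_{0 + ((214-0) mod 14)} = t_4 = 4.

4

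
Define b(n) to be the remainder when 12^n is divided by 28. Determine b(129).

20

We have b(1) = 12; b(2) = 4; b(3) = 20; b(4) = 16; b(5) = 24; b(6) = 8; b(7) = 12.
The sequence repeats with period 6.
So b(129) = b(1 + ((129-1) mod 6)) = b(3) = 20.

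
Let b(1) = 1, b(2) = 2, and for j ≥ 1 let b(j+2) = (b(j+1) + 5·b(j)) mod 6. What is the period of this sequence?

Computing terms: b(1) = 1,  b(2) = 2,  b(3) = 1,  b(4) = 5,  b(5) = 4,  b(6) = 5,  b(7) = 1,  b(8) = 2.
Since (b(7), b(8)) = (b(1), b(2)) = (1, 2) (two consecutive terms determine the rest), the sequence is periodic with period 6.

6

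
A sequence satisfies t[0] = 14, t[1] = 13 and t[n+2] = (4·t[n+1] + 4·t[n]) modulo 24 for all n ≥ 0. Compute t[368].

t[0] = 14; t[1] = 13; t[2] = 12; t[3] = 4; t[4] = 16; t[5] = 8; t[6] = 0; t[7] = 8; t[8] = 8; t[9] = 16; t[10] = 0; t[11] = 16; t[12] = 16; t[13] = 8.
Since (t[12], t[13]) = (t[4], t[5]) = (16, 8) (two consecutive terms determine the rest), the sequence is eventually periodic: after a pre-period of length 4 it cycles with period 8.
For n ≥ 4, t[n] depends only on (n - 4) mod 8. (368 - 4) mod 8 = 4, so t[368] = t[8] = 8.

8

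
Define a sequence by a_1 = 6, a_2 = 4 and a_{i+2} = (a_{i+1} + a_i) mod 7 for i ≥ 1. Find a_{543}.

a_1 = 6,  a_2 = 4,  a_3 = 3,  a_4 = 0,  a_5 = 3,  a_6 = 3,  a_7 = 6,  a_8 = 2,  a_9 = 1,  a_{10} = 3,  a_{11} = 4,  a_{12} = 0,  a_{13} = 4,  a_{14} = 4,  a_{15} = 1,  a_{16} = 5,  a_{17} = 6,  a_{18} = 4.
The sequence repeats with period 16.
So a_{543} = a_{1 + ((543-1) mod 16)} = a_{15} = 1.

1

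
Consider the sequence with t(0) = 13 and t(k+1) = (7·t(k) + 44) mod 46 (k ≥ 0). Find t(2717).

t(0) = 13,  t(1) = 43,  t(2) = 23,  t(3) = 21,  t(4) = 7,  t(5) = 1,  t(6) = 5,  t(7) = 33,  t(8) = 45,  t(9) = 37,  t(10) = 27,  t(11) = 3,  t(12) = 19,  t(13) = 39,  t(14) = 41,  t(15) = 9,  t(16) = 15,  t(17) = 11,  t(18) = 29,  t(19) = 17,  t(20) = 25,  t(21) = 35,  t(22) = 13.
The sequence repeats with period 22.
(2717 - 0) mod 22 = 11, so t(2717) = t(11) = 3.

3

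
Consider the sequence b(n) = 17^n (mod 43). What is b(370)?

Listing terms: b(0) = 1; b(1) = 17; b(2) = 31; b(3) = 11; b(4) = 15; b(5) = 40; b(6) = 35; b(7) = 36; b(8) = 10; b(9) = 41; b(10) = 9; b(11) = 24; b(12) = 21; b(13) = 13; b(14) = 6; b(15) = 16; b(16) = 14; b(17) = 23; b(18) = 4; b(19) = 25; b(20) = 38; b(21) = 1.
The sequence repeats with period 21.
So b(370) = b(0 + ((370-0) mod 21)) = b(13) = 13.

13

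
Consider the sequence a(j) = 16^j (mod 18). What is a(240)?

a(1) = 16; a(2) = 4; a(3) = 10; a(4) = 16.
The sequence repeats with period 3.
(240 - 1) mod 3 = 2, so a(240) = a(3) = 10.

10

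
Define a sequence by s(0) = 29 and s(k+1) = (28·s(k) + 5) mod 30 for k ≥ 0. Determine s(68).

9

Listing terms: s(0) = 29, s(1) = 7, s(2) = 21, s(3) = 23, s(4) = 19, s(5) = 27, s(6) = 11, s(7) = 13, s(8) = 9, s(9) = 17, s(10) = 1, s(11) = 3, s(12) = 29.
Since s(12) = s(0) = 29, the sequence is periodic with period 12.
So s(68) = s(0 + ((68-0) mod 12)) = s(8) = 9.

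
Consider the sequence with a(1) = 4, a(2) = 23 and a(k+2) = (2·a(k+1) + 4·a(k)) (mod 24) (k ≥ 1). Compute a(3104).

0

We have a(1) = 4, a(2) = 23, a(3) = 14, a(4) = 0, a(5) = 8, a(6) = 16, a(7) = 16, a(8) = 0, a(9) = 16, a(10) = 8, a(11) = 8, a(12) = 0, a(13) = 8.
Since (a(12), a(13)) = (a(4), a(5)) = (0, 8) (two consecutive terms determine the rest), the sequence is eventually periodic: after a pre-period of length 3 it cycles with period 8.
For k ≥ 4, a(k) depends only on (k - 4) mod 8. (3104 - 4) mod 8 = 4, so a(3104) = a(8) = 0.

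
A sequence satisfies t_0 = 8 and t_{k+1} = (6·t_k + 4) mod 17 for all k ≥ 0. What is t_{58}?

t_0 = 8; t_1 = 1; t_2 = 10; t_3 = 13; t_4 = 14; t_5 = 3; t_6 = 5; t_7 = 0; t_8 = 4; t_9 = 11; t_{10} = 2; t_{11} = 16; t_{12} = 15; t_{13} = 9; t_{14} = 7; t_{15} = 12; t_{16} = 8.
Since t_{16} = t_0 = 8, the sequence is periodic with period 16.
(58 - 0) mod 16 = 10, so t_{58} = t_{10} = 2.

2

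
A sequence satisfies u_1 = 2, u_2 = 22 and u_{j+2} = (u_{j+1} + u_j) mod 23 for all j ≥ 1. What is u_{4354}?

15

Listing terms: u_1 = 2, u_2 = 22, u_3 = 1, u_4 = 0, u_5 = 1, u_6 = 1, u_7 = 2, u_8 = 3, u_9 = 5, u_{10} = 8, u_{11} = 13, u_{12} = 21, u_{13} = 11, u_{14} = 9, u_{15} = 20, u_{16} = 6, u_{17} = 3, u_{18} = 9, u_{19} = 12, u_{20} = 21, u_{21} = 10, u_{22} = 8, u_{23} = 18, u_{24} = 3, u_{25} = 21, u_{26} = 1, u_{27} = 22, u_{28} = 0, u_{29} = 22, u_{30} = 22, u_{31} = 21, u_{32} = 20, u_{33} = 18, u_{34} = 15, u_{35} = 10, u_{36} = 2, u_{37} = 12, u_{38} = 14, u_{39} = 3, u_{40} = 17, u_{41} = 20, u_{42} = 14, u_{43} = 11, u_{44} = 2, u_{45} = 13, u_{46} = 15, u_{47} = 5, u_{48} = 20, u_{49} = 2, u_{50} = 22.
The sequence repeats with period 48.
(4354 - 1) mod 48 = 33, so u_{4354} = u_{34} = 15.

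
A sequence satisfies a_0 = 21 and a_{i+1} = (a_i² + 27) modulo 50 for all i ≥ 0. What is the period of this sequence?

8

a_0 = 21, a_1 = 18, a_2 = 1, a_3 = 28, a_4 = 11, a_5 = 48, a_6 = 31, a_7 = 38, a_8 = 21.
Since a_8 = a_0 = 21, the sequence is periodic with period 8.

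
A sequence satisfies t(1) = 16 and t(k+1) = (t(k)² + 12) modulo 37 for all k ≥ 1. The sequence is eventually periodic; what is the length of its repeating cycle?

4

We have t(1) = 16,  t(2) = 9,  t(3) = 19,  t(4) = 3,  t(5) = 21,  t(6) = 9.
Since t(6) = t(2) = 9, the sequence is eventually periodic: after a pre-period of length 1 it cycles with period 4.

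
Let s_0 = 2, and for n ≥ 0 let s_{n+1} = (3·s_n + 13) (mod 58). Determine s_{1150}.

12

Listing terms: s_0 = 2,  s_1 = 19,  s_2 = 12,  s_3 = 49,  s_4 = 44,  s_5 = 29,  s_6 = 42,  s_7 = 23,  s_8 = 24,  s_9 = 27,  s_{10} = 36,  s_{11} = 5,  s_{12} = 28,  s_{13} = 39,  s_{14} = 14,  s_{15} = 55,  s_{16} = 4,  s_{17} = 25,  s_{18} = 30,  s_{19} = 45,  s_{20} = 32,  s_{21} = 51,  s_{22} = 50,  s_{23} = 47,  s_{24} = 38,  s_{25} = 11,  s_{26} = 46,  s_{27} = 35,  s_{28} = 2.
Since s_{28} = s_0 = 2, the sequence is periodic with period 28.
So s_{1150} = s_{0 + ((1150-0) mod 28)} = s_2 = 12.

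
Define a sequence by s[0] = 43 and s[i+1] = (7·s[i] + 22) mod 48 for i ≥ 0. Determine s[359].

3

Computing terms: s[0] = 43,  s[1] = 35,  s[2] = 27,  s[3] = 19,  s[4] = 11,  s[5] = 3,  s[6] = 43.
Since s[6] = s[0] = 43, the sequence is periodic with period 6.
So s[359] = s[0 + ((359-0) mod 6)] = s[5] = 3.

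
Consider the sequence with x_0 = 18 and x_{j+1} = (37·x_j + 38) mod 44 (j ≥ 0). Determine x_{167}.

Listing terms: x_0 = 18, x_1 = 0, x_2 = 38, x_3 = 36, x_4 = 6, x_5 = 40, x_6 = 22, x_7 = 16, x_8 = 14, x_9 = 28, x_{10} = 18.
Since x_{10} = x_0 = 18, the sequence is periodic with period 10.
(167 - 0) mod 10 = 7, so x_{167} = x_7 = 16.

16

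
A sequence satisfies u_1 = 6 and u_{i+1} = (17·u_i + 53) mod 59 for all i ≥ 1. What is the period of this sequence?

29

u_1 = 6, u_2 = 37, u_3 = 33, u_4 = 24, u_5 = 48, u_6 = 43, u_7 = 17, u_8 = 47, u_9 = 26, u_{10} = 23, u_{11} = 31, u_{12} = 49, u_{13} = 1, u_{14} = 11, u_{15} = 4, u_{16} = 3, u_{17} = 45, u_{18} = 51, u_{19} = 35, u_{20} = 58, u_{21} = 36, u_{22} = 16, u_{23} = 30, u_{24} = 32, u_{25} = 7, u_{26} = 54, u_{27} = 27, u_{28} = 40, u_{29} = 25, u_{30} = 6.
The sequence repeats with period 29.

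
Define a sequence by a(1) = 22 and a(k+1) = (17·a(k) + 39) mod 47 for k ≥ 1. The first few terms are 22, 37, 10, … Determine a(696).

3

Computing terms: a(1) = 22,  a(2) = 37,  a(3) = 10,  a(4) = 21,  a(5) = 20,  a(6) = 3,  a(7) = 43,  a(8) = 18,  a(9) = 16,  a(10) = 29,  a(11) = 15,  a(12) = 12,  a(13) = 8,  a(14) = 34,  a(15) = 6,  a(16) = 0,  a(17) = 39,  a(18) = 44,  a(19) = 35,  a(20) = 23,  a(21) = 7,  a(22) = 17,  a(23) = 46,  a(24) = 22.
The sequence repeats with period 23.
So a(696) = a(1 + ((696-1) mod 23)) = a(6) = 3.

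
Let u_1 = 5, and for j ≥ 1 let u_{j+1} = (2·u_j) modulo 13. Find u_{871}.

8

We have u_1 = 5,  u_2 = 10,  u_3 = 7,  u_4 = 1,  u_5 = 2,  u_6 = 4,  u_7 = 8,  u_8 = 3,  u_9 = 6,  u_{10} = 12,  u_{11} = 11,  u_{12} = 9,  u_{13} = 5.
Since u_{13} = u_1 = 5, the sequence is periodic with period 12.
(871 - 1) mod 12 = 6, so u_{871} = u_7 = 8.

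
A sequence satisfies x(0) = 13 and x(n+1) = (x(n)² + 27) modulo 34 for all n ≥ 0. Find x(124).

1

Computing terms: x(0) = 13; x(1) = 26; x(2) = 23; x(3) = 12; x(4) = 1; x(5) = 28; x(6) = 29; x(7) = 18; x(8) = 11; x(9) = 12.
Since x(9) = x(3) = 12, the sequence is eventually periodic: after a pre-period of length 3 it cycles with period 6.
For n ≥ 3, x(n) depends only on (n - 3) mod 6. (124 - 3) mod 6 = 1, so x(124) = x(4) = 1.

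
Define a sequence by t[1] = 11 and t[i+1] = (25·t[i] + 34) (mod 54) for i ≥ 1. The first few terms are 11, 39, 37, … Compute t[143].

We have t[1] = 11,  t[2] = 39,  t[3] = 37,  t[4] = 41,  t[5] = 33,  t[6] = 49,  t[7] = 17,  t[8] = 27,  t[9] = 7,  t[10] = 47,  t[11] = 21,  t[12] = 19,  t[13] = 23,  t[14] = 15,  t[15] = 31,  t[16] = 53,  t[17] = 9,  t[18] = 43,  t[19] = 29,  t[20] = 3,  t[21] = 1,  t[22] = 5,  t[23] = 51,  t[24] = 13,  t[25] = 35,  t[26] = 45,  t[27] = 25,  t[28] = 11.
Since t[28] = t[1] = 11, the sequence is periodic with period 27.
So t[143] = t[1 + ((143-1) mod 27)] = t[8] = 27.

27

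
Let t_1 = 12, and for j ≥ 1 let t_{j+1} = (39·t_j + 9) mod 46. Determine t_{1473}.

22

t_1 = 12,  t_2 = 17,  t_3 = 28,  t_4 = 43,  t_5 = 30,  t_6 = 29,  t_7 = 36,  t_8 = 33,  t_9 = 8,  t_{10} = 45,  t_{11} = 16,  t_{12} = 35,  t_{13} = 40,  t_{14} = 5,  t_{15} = 20,  t_{16} = 7,  t_{17} = 6,  t_{18} = 13,  t_{19} = 10,  t_{20} = 31,  t_{21} = 22,  t_{22} = 39,  t_{23} = 12.
Since t_{23} = t_1 = 12, the sequence is periodic with period 22.
(1473 - 1) mod 22 = 20, so t_{1473} = t_{21} = 22.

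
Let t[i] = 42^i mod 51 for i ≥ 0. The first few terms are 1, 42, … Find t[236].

33

Listing terms: t[0] = 1, t[1] = 42, t[2] = 30, t[3] = 36, t[4] = 33, t[5] = 9, t[6] = 21, t[7] = 15, t[8] = 18, t[9] = 42.
Since t[9] = t[1] = 42, the sequence is eventually periodic: after a pre-period of length 1 it cycles with period 8.
For i ≥ 1, t[i] depends only on (i - 1) mod 8. (236 - 1) mod 8 = 3, so t[236] = t[4] = 33.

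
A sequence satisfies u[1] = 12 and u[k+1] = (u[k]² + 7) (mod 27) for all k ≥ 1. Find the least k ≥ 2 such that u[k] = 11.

5

We have u[1] = 12; u[2] = 16; u[3] = 20; u[4] = 2; u[5] = 11; u[6] = 20.
Since u[6] = u[3] = 20, the sequence is eventually periodic: after a pre-period of length 2 it cycles with period 3.
The value 11 first appears (with k ≥ 2) at u[5].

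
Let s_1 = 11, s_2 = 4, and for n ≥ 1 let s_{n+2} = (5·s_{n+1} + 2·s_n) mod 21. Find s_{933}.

6

We have s_1 = 11; s_2 = 4; s_3 = 0; s_4 = 8; s_5 = 19; s_6 = 6; s_7 = 5; s_8 = 16; s_9 = 6; s_{10} = 20; s_{11} = 7; s_{12} = 12; s_{13} = 11; s_{14} = 16; s_{15} = 18; s_{16} = 17; s_{17} = 16; s_{18} = 9; s_{19} = 14; s_{20} = 4; s_{21} = 6; s_{22} = 17; s_{23} = 13; s_{24} = 15; s_{25} = 17; s_{26} = 10; s_{27} = 0; s_{28} = 20; s_{29} = 16; s_{30} = 15; s_{31} = 2; s_{32} = 19; s_{33} = 15; s_{34} = 8; s_{35} = 7; s_{36} = 9; s_{37} = 17; s_{38} = 19; s_{39} = 3; s_{40} = 11; s_{41} = 19; s_{42} = 12; s_{43} = 14; s_{44} = 10; s_{45} = 15; s_{46} = 11; s_{47} = 1; s_{48} = 6; s_{49} = 11; s_{50} = 4.
The sequence repeats with period 48.
So s_{933} = s_{1 + ((933-1) mod 48)} = s_{21} = 6.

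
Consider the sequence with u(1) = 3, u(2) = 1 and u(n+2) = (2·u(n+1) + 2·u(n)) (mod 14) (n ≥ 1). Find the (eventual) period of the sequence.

Computing terms: u(1) = 3,  u(2) = 1,  u(3) = 8,  u(4) = 4,  u(5) = 10,  u(6) = 0,  u(7) = 6,  u(8) = 12,  u(9) = 8,  u(10) = 12,  u(11) = 12,  u(12) = 6,  u(13) = 8,  u(14) = 0,  u(15) = 2,  u(16) = 4,  u(17) = 12,  u(18) = 4,  u(19) = 4,  u(20) = 2,  u(21) = 12,  u(22) = 0,  u(23) = 10,  u(24) = 6,  u(25) = 4,  u(26) = 6,  u(27) = 6,  u(28) = 10,  u(29) = 4,  u(30) = 0,  u(31) = 8,  u(32) = 2,  u(33) = 6,  u(34) = 2,  u(35) = 2,  u(36) = 8,  u(37) = 6,  u(38) = 0,  u(39) = 12,  u(40) = 10,  u(41) = 2,  u(42) = 10,  u(43) = 10,  u(44) = 12,  u(45) = 2,  u(46) = 0,  u(47) = 4,  u(48) = 8,  u(49) = 10,  u(50) = 8,  u(51) = 8,  u(52) = 4.
Since (u(51), u(52)) = (u(3), u(4)) = (8, 4) (two consecutive terms determine the rest), the sequence is eventually periodic: after a pre-period of length 2 it cycles with period 48.

48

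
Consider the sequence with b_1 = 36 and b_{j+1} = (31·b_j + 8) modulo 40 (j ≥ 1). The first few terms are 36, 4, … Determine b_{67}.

Computing terms: b_1 = 36,  b_2 = 4,  b_3 = 12,  b_4 = 20,  b_5 = 28,  b_6 = 36.
Since b_6 = b_1 = 36, the sequence is periodic with period 5.
(67 - 1) mod 5 = 1, so b_{67} = b_2 = 4.

4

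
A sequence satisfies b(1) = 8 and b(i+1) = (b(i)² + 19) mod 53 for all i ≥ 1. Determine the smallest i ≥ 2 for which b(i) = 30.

2

Listing terms: b(1) = 8,  b(2) = 30,  b(3) = 18,  b(4) = 25,  b(5) = 8.
Since b(5) = b(1) = 8, the sequence is periodic with period 4.
The value 30 first appears (with i ≥ 2) at b(2).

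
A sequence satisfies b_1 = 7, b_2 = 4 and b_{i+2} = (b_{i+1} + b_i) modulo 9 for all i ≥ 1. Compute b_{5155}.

Listing terms: b_1 = 7, b_2 = 4, b_3 = 2, b_4 = 6, b_5 = 8, b_6 = 5, b_7 = 4, b_8 = 0, b_9 = 4, b_{10} = 4, b_{11} = 8, b_{12} = 3, b_{13} = 2, b_{14} = 5, b_{15} = 7, b_{16} = 3, b_{17} = 1, b_{18} = 4, b_{19} = 5, b_{20} = 0, b_{21} = 5, b_{22} = 5, b_{23} = 1, b_{24} = 6, b_{25} = 7, b_{26} = 4.
Since (b_{25}, b_{26}) = (b_1, b_2) = (7, 4) (two consecutive terms determine the rest), the sequence is periodic with period 24.
(5155 - 1) mod 24 = 18, so b_{5155} = b_{19} = 5.

5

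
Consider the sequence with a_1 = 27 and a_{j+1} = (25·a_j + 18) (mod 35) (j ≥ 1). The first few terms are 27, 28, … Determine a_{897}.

18

We have a_1 = 27,  a_2 = 28,  a_3 = 18,  a_4 = 13,  a_5 = 28.
Since a_5 = a_2 = 28, the sequence is eventually periodic: after a pre-period of length 1 it cycles with period 3.
For j ≥ 2, a_j depends only on (j - 2) mod 3. (897 - 2) mod 3 = 1, so a_{897} = a_3 = 18.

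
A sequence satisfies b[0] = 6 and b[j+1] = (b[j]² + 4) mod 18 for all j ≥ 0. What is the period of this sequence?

We have b[0] = 6; b[1] = 4; b[2] = 2; b[3] = 8; b[4] = 14; b[5] = 2.
Since b[5] = b[2] = 2, the sequence is eventually periodic: after a pre-period of length 2 it cycles with period 3.

3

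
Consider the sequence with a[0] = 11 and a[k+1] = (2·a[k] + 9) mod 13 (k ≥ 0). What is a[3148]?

12

a[0] = 11; a[1] = 5; a[2] = 6; a[3] = 8; a[4] = 12; a[5] = 7; a[6] = 10; a[7] = 3; a[8] = 2; a[9] = 0; a[10] = 9; a[11] = 1; a[12] = 11.
Since a[12] = a[0] = 11, the sequence is periodic with period 12.
(3148 - 0) mod 12 = 4, so a[3148] = a[4] = 12.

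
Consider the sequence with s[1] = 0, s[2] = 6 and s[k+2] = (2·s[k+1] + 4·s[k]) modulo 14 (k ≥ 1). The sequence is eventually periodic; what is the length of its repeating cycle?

We have s[1] = 0,  s[2] = 6,  s[3] = 12,  s[4] = 6,  s[5] = 4,  s[6] = 4,  s[7] = 10,  s[8] = 8,  s[9] = 0,  s[10] = 4,  s[11] = 8,  s[12] = 4,  s[13] = 12,  s[14] = 12,  s[15] = 2,  s[16] = 10,  s[17] = 0,  s[18] = 12,  s[19] = 10,  s[20] = 12,  s[21] = 8,  s[22] = 8,  s[23] = 6,  s[24] = 2,  s[25] = 0,  s[26] = 8,  s[27] = 2,  s[28] = 8,  s[29] = 10,  s[30] = 10,  s[31] = 4,  s[32] = 6,  s[33] = 0,  s[34] = 10,  s[35] = 6,  s[36] = 10,  s[37] = 2,  s[38] = 2,  s[39] = 12,  s[40] = 4,  s[41] = 0,  s[42] = 2,  s[43] = 4,  s[44] = 2,  s[45] = 6,  s[46] = 6,  s[47] = 8,  s[48] = 12,  s[49] = 0,  s[50] = 6.
Since (s[49], s[50]) = (s[1], s[2]) = (0, 6) (two consecutive terms determine the rest), the sequence is periodic with period 48.

48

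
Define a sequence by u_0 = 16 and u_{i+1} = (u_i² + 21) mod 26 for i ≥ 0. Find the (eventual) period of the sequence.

We have u_0 = 16,  u_1 = 17,  u_2 = 24,  u_3 = 25,  u_4 = 22,  u_5 = 11,  u_6 = 12,  u_7 = 9,  u_8 = 24.
Since u_8 = u_2 = 24, the sequence is eventually periodic: after a pre-period of length 2 it cycles with period 6.

6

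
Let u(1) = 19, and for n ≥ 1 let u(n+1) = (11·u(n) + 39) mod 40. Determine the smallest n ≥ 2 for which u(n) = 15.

u(1) = 19, u(2) = 8, u(3) = 7, u(4) = 36, u(5) = 35, u(6) = 24, u(7) = 23, u(8) = 12, u(9) = 11, u(10) = 0, u(11) = 39, u(12) = 28, u(13) = 27, u(14) = 16, u(15) = 15, u(16) = 4, u(17) = 3, u(18) = 32, u(19) = 31, u(20) = 20, u(21) = 19.
The sequence repeats with period 20.
The value 15 first appears (with n ≥ 2) at u(15).

15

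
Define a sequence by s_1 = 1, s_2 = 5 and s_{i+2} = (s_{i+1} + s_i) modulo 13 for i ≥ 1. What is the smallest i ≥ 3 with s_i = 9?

Computing terms: s_1 = 1,  s_2 = 5,  s_3 = 6,  s_4 = 11,  s_5 = 4,  s_6 = 2,  s_7 = 6,  s_8 = 8,  s_9 = 1,  s_{10} = 9,  s_{11} = 10,  s_{12} = 6,  s_{13} = 3,  s_{14} = 9,  s_{15} = 12,  s_{16} = 8,  s_{17} = 7,  s_{18} = 2,  s_{19} = 9,  s_{20} = 11,  s_{21} = 7,  s_{22} = 5,  s_{23} = 12,  s_{24} = 4,  s_{25} = 3,  s_{26} = 7,  s_{27} = 10,  s_{28} = 4,  s_{29} = 1,  s_{30} = 5.
Since (s_{29}, s_{30}) = (s_1, s_2) = (1, 5) (two consecutive terms determine the rest), the sequence is periodic with period 28.
The value 9 first appears (with i ≥ 3) at s_{10}.

10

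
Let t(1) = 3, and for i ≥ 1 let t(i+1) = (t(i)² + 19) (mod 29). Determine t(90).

We have t(1) = 3,  t(2) = 28,  t(3) = 20,  t(4) = 13,  t(5) = 14,  t(6) = 12,  t(7) = 18,  t(8) = 24,  t(9) = 15,  t(10) = 12.
Since t(10) = t(6) = 12, the sequence is eventually periodic: after a pre-period of length 5 it cycles with period 4.
For i ≥ 6, t(i) depends only on (i - 6) mod 4. (90 - 6) mod 4 = 0, so t(90) = t(6) = 12.

12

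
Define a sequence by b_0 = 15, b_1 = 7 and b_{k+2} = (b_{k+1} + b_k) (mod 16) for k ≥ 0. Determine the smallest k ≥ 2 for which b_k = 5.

Computing terms: b_0 = 15; b_1 = 7; b_2 = 6; b_3 = 13; b_4 = 3; b_5 = 0; b_6 = 3; b_7 = 3; b_8 = 6; b_9 = 9; b_{10} = 15; b_{11} = 8; b_{12} = 7; b_{13} = 15; b_{14} = 6; b_{15} = 5; b_{16} = 11; b_{17} = 0; b_{18} = 11; b_{19} = 11; b_{20} = 6; b_{21} = 1; b_{22} = 7; b_{23} = 8; b_{24} = 15; b_{25} = 7.
The sequence repeats with period 24.
The value 5 first appears (with k ≥ 2) at b_{15}.

15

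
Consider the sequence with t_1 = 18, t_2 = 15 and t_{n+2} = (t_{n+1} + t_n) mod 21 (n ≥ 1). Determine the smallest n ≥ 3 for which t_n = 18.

t_1 = 18; t_2 = 15; t_3 = 12; t_4 = 6; t_5 = 18; t_6 = 3; t_7 = 0; t_8 = 3; t_9 = 3; t_{10} = 6; t_{11} = 9; t_{12} = 15; t_{13} = 3; t_{14} = 18; t_{15} = 0; t_{16} = 18; t_{17} = 18; t_{18} = 15.
Since (t_{17}, t_{18}) = (t_1, t_2) = (18, 15) (two consecutive terms determine the rest), the sequence is periodic with period 16.
The value 18 first appears (with n ≥ 3) at t_5.

5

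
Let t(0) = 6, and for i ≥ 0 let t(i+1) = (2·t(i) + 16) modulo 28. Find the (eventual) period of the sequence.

3

Computing terms: t(0) = 6; t(1) = 0; t(2) = 16; t(3) = 20; t(4) = 0.
Since t(4) = t(1) = 0, the sequence is eventually periodic: after a pre-period of length 1 it cycles with period 3.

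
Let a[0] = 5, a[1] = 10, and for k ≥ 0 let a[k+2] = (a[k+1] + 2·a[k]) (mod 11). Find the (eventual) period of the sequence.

Listing terms: a[0] = 5; a[1] = 10; a[2] = 9; a[3] = 7; a[4] = 3; a[5] = 6; a[6] = 1; a[7] = 2; a[8] = 4; a[9] = 8; a[10] = 5; a[11] = 10.
The sequence repeats with period 10.

10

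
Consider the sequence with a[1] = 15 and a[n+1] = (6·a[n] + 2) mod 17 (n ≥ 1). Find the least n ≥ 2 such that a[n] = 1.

Listing terms: a[1] = 15,  a[2] = 7,  a[3] = 10,  a[4] = 11,  a[5] = 0,  a[6] = 2,  a[7] = 14,  a[8] = 1,  a[9] = 8,  a[10] = 16,  a[11] = 13,  a[12] = 12,  a[13] = 6,  a[14] = 4,  a[15] = 9,  a[16] = 5,  a[17] = 15.
Since a[17] = a[1] = 15, the sequence is periodic with period 16.
The value 1 first appears (with n ≥ 2) at a[8].

8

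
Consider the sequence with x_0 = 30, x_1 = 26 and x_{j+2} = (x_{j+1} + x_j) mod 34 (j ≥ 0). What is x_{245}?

14

x_0 = 30,  x_1 = 26,  x_2 = 22,  x_3 = 14,  x_4 = 2,  x_5 = 16,  x_6 = 18,  x_7 = 0,  x_8 = 18,  x_9 = 18,  x_{10} = 2,  x_{11} = 20,  x_{12} = 22,  x_{13} = 8,  x_{14} = 30,  x_{15} = 4,  x_{16} = 0,  x_{17} = 4,  x_{18} = 4,  x_{19} = 8,  x_{20} = 12,  x_{21} = 20,  x_{22} = 32,  x_{23} = 18,  x_{24} = 16,  x_{25} = 0,  x_{26} = 16,  x_{27} = 16,  x_{28} = 32,  x_{29} = 14,  x_{30} = 12,  x_{31} = 26,  x_{32} = 4,  x_{33} = 30,  x_{34} = 0,  x_{35} = 30,  x_{36} = 30,  x_{37} = 26.
Since (x_{36}, x_{37}) = (x_0, x_1) = (30, 26) (two consecutive terms determine the rest), the sequence is periodic with period 36.
So x_{245} = x_{0 + ((245-0) mod 36)} = x_{29} = 14.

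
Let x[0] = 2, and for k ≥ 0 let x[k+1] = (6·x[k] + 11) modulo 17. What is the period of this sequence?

16

We have x[0] = 2,  x[1] = 6,  x[2] = 13,  x[3] = 4,  x[4] = 1,  x[5] = 0,  x[6] = 11,  x[7] = 9,  x[8] = 14,  x[9] = 10,  x[10] = 3,  x[11] = 12,  x[12] = 15,  x[13] = 16,  x[14] = 5,  x[15] = 7,  x[16] = 2.
The sequence repeats with period 16.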